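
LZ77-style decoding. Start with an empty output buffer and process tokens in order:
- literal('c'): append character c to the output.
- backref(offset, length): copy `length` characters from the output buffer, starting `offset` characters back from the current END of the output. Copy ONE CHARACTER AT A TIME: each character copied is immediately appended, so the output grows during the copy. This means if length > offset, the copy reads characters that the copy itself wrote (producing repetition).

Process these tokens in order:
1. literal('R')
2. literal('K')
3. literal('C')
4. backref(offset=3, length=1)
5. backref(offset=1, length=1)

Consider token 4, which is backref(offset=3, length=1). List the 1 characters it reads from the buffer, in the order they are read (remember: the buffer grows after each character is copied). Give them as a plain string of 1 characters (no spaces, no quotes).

Token 1: literal('R'). Output: "R"
Token 2: literal('K'). Output: "RK"
Token 3: literal('C'). Output: "RKC"
Token 4: backref(off=3, len=1). Buffer before: "RKC" (len 3)
  byte 1: read out[0]='R', append. Buffer now: "RKCR"

Answer: R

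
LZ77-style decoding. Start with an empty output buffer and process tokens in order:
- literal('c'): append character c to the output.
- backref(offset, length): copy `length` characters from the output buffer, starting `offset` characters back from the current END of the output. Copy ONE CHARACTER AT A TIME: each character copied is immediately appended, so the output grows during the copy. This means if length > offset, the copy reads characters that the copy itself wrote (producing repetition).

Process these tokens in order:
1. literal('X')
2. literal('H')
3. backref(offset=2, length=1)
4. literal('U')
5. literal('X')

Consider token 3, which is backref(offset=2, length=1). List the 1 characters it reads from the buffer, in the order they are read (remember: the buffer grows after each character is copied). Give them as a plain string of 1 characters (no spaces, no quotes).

Answer: X

Derivation:
Token 1: literal('X'). Output: "X"
Token 2: literal('H'). Output: "XH"
Token 3: backref(off=2, len=1). Buffer before: "XH" (len 2)
  byte 1: read out[0]='X', append. Buffer now: "XHX"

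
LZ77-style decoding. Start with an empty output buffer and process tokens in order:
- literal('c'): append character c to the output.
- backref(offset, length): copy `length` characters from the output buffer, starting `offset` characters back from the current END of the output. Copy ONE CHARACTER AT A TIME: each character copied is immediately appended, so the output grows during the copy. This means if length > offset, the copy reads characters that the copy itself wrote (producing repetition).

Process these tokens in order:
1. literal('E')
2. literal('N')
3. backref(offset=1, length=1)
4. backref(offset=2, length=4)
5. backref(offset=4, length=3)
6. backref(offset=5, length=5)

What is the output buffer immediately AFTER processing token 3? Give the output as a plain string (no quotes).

Token 1: literal('E'). Output: "E"
Token 2: literal('N'). Output: "EN"
Token 3: backref(off=1, len=1). Copied 'N' from pos 1. Output: "ENN"

Answer: ENN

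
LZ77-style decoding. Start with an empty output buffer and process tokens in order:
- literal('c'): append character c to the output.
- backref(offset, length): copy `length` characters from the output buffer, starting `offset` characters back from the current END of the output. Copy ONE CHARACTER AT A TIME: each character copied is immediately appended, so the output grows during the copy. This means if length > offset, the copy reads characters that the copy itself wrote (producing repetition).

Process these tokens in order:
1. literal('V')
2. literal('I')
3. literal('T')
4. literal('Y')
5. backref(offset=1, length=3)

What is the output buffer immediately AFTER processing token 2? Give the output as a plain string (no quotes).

Answer: VI

Derivation:
Token 1: literal('V'). Output: "V"
Token 2: literal('I'). Output: "VI"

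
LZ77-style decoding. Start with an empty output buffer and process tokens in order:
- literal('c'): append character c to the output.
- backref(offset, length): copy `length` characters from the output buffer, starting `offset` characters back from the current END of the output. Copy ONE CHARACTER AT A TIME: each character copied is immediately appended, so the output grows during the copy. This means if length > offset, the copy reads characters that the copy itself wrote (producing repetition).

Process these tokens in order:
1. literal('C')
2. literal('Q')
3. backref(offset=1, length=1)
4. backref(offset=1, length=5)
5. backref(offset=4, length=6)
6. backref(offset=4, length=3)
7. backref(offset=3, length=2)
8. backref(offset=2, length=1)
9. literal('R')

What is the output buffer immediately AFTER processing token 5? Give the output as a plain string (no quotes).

Answer: CQQQQQQQQQQQQQ

Derivation:
Token 1: literal('C'). Output: "C"
Token 2: literal('Q'). Output: "CQ"
Token 3: backref(off=1, len=1). Copied 'Q' from pos 1. Output: "CQQ"
Token 4: backref(off=1, len=5) (overlapping!). Copied 'QQQQQ' from pos 2. Output: "CQQQQQQQ"
Token 5: backref(off=4, len=6) (overlapping!). Copied 'QQQQQQ' from pos 4. Output: "CQQQQQQQQQQQQQ"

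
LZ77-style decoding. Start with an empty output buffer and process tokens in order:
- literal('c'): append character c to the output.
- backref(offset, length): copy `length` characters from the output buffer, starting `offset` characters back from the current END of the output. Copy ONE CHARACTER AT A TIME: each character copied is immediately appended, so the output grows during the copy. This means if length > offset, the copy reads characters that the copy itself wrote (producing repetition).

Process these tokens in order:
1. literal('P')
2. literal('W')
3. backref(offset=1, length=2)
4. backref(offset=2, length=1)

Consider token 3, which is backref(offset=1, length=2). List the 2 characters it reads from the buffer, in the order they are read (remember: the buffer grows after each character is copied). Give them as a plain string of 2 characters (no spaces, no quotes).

Token 1: literal('P'). Output: "P"
Token 2: literal('W'). Output: "PW"
Token 3: backref(off=1, len=2). Buffer before: "PW" (len 2)
  byte 1: read out[1]='W', append. Buffer now: "PWW"
  byte 2: read out[2]='W', append. Buffer now: "PWWW"

Answer: WW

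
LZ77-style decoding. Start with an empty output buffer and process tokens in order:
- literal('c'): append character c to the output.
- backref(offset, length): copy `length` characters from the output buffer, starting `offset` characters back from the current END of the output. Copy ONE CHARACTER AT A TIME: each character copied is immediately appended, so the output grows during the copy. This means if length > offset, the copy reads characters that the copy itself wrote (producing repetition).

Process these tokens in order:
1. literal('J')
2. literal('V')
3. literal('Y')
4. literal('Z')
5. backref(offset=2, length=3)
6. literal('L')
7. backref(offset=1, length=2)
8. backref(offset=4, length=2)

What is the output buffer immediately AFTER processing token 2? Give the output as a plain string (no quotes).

Answer: JV

Derivation:
Token 1: literal('J'). Output: "J"
Token 2: literal('V'). Output: "JV"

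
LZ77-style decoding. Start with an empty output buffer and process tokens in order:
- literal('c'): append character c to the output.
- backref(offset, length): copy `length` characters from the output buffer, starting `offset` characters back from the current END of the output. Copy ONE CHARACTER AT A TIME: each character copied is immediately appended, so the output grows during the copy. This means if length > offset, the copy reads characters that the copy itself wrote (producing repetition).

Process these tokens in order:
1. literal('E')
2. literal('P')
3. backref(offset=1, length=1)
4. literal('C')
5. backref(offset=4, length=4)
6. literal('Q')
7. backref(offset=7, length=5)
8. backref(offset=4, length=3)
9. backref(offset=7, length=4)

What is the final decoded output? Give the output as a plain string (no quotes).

Answer: EPPCEPPCQPCEPPCEPCEPP

Derivation:
Token 1: literal('E'). Output: "E"
Token 2: literal('P'). Output: "EP"
Token 3: backref(off=1, len=1). Copied 'P' from pos 1. Output: "EPP"
Token 4: literal('C'). Output: "EPPC"
Token 5: backref(off=4, len=4). Copied 'EPPC' from pos 0. Output: "EPPCEPPC"
Token 6: literal('Q'). Output: "EPPCEPPCQ"
Token 7: backref(off=7, len=5). Copied 'PCEPP' from pos 2. Output: "EPPCEPPCQPCEPP"
Token 8: backref(off=4, len=3). Copied 'CEP' from pos 10. Output: "EPPCEPPCQPCEPPCEP"
Token 9: backref(off=7, len=4). Copied 'CEPP' from pos 10. Output: "EPPCEPPCQPCEPPCEPCEPP"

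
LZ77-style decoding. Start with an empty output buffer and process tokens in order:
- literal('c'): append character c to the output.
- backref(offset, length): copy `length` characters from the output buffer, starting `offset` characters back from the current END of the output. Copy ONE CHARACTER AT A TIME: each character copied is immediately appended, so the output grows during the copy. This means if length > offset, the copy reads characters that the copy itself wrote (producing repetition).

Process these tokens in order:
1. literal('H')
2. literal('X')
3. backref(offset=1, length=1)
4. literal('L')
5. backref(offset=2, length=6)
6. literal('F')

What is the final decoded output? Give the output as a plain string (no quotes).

Token 1: literal('H'). Output: "H"
Token 2: literal('X'). Output: "HX"
Token 3: backref(off=1, len=1). Copied 'X' from pos 1. Output: "HXX"
Token 4: literal('L'). Output: "HXXL"
Token 5: backref(off=2, len=6) (overlapping!). Copied 'XLXLXL' from pos 2. Output: "HXXLXLXLXL"
Token 6: literal('F'). Output: "HXXLXLXLXLF"

Answer: HXXLXLXLXLF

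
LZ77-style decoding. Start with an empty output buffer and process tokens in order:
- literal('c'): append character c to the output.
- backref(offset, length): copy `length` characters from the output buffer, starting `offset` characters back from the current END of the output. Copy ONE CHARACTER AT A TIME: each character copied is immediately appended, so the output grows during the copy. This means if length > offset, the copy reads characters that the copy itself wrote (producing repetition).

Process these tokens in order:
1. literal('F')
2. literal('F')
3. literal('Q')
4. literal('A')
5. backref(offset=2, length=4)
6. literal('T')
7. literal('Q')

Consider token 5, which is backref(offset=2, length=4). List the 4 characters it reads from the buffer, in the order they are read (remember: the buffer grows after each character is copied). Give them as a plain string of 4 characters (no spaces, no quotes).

Answer: QAQA

Derivation:
Token 1: literal('F'). Output: "F"
Token 2: literal('F'). Output: "FF"
Token 3: literal('Q'). Output: "FFQ"
Token 4: literal('A'). Output: "FFQA"
Token 5: backref(off=2, len=4). Buffer before: "FFQA" (len 4)
  byte 1: read out[2]='Q', append. Buffer now: "FFQAQ"
  byte 2: read out[3]='A', append. Buffer now: "FFQAQA"
  byte 3: read out[4]='Q', append. Buffer now: "FFQAQAQ"
  byte 4: read out[5]='A', append. Buffer now: "FFQAQAQA"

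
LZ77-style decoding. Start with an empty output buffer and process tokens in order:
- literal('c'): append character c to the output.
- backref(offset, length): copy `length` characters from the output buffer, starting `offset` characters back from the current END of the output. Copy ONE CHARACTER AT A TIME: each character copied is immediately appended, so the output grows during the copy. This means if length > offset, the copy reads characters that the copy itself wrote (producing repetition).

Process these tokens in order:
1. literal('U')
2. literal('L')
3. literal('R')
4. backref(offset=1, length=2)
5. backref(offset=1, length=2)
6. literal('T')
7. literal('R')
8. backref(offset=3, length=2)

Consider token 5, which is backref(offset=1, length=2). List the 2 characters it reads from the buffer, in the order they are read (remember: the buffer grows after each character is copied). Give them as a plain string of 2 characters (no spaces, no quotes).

Token 1: literal('U'). Output: "U"
Token 2: literal('L'). Output: "UL"
Token 3: literal('R'). Output: "ULR"
Token 4: backref(off=1, len=2) (overlapping!). Copied 'RR' from pos 2. Output: "ULRRR"
Token 5: backref(off=1, len=2). Buffer before: "ULRRR" (len 5)
  byte 1: read out[4]='R', append. Buffer now: "ULRRRR"
  byte 2: read out[5]='R', append. Buffer now: "ULRRRRR"

Answer: RR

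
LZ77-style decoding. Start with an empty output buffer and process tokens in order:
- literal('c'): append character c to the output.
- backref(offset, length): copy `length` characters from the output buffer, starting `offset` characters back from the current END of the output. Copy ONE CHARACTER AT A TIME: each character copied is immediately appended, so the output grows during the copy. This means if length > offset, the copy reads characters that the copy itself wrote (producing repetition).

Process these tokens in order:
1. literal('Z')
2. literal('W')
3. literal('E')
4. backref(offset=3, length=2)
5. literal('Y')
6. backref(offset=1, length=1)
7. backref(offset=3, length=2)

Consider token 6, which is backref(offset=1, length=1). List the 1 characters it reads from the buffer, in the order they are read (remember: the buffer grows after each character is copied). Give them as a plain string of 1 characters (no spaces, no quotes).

Token 1: literal('Z'). Output: "Z"
Token 2: literal('W'). Output: "ZW"
Token 3: literal('E'). Output: "ZWE"
Token 4: backref(off=3, len=2). Copied 'ZW' from pos 0. Output: "ZWEZW"
Token 5: literal('Y'). Output: "ZWEZWY"
Token 6: backref(off=1, len=1). Buffer before: "ZWEZWY" (len 6)
  byte 1: read out[5]='Y', append. Buffer now: "ZWEZWYY"

Answer: Y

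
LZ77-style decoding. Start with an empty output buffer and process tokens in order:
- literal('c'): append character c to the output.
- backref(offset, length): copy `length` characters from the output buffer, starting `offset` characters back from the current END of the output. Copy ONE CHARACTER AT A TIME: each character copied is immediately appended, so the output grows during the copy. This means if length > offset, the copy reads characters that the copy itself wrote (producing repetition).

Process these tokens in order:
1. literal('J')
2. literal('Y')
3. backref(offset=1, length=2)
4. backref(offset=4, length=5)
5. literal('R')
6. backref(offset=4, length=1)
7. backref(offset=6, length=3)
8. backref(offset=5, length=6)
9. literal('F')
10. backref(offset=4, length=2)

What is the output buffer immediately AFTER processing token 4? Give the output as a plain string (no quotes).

Answer: JYYYJYYYJ

Derivation:
Token 1: literal('J'). Output: "J"
Token 2: literal('Y'). Output: "JY"
Token 3: backref(off=1, len=2) (overlapping!). Copied 'YY' from pos 1. Output: "JYYY"
Token 4: backref(off=4, len=5) (overlapping!). Copied 'JYYYJ' from pos 0. Output: "JYYYJYYYJ"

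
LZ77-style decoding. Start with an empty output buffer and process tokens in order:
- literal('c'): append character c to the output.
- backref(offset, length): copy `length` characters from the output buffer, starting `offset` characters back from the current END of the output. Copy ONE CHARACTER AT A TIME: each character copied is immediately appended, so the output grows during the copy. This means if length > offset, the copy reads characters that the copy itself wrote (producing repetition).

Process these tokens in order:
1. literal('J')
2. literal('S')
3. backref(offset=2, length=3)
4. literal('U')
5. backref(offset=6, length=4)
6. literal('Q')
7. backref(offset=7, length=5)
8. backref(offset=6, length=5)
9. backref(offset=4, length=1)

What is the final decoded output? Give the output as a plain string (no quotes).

Answer: JSJSJUJSJSQJUJSJQJUJSJ

Derivation:
Token 1: literal('J'). Output: "J"
Token 2: literal('S'). Output: "JS"
Token 3: backref(off=2, len=3) (overlapping!). Copied 'JSJ' from pos 0. Output: "JSJSJ"
Token 4: literal('U'). Output: "JSJSJU"
Token 5: backref(off=6, len=4). Copied 'JSJS' from pos 0. Output: "JSJSJUJSJS"
Token 6: literal('Q'). Output: "JSJSJUJSJSQ"
Token 7: backref(off=7, len=5). Copied 'JUJSJ' from pos 4. Output: "JSJSJUJSJSQJUJSJ"
Token 8: backref(off=6, len=5). Copied 'QJUJS' from pos 10. Output: "JSJSJUJSJSQJUJSJQJUJS"
Token 9: backref(off=4, len=1). Copied 'J' from pos 17. Output: "JSJSJUJSJSQJUJSJQJUJSJ"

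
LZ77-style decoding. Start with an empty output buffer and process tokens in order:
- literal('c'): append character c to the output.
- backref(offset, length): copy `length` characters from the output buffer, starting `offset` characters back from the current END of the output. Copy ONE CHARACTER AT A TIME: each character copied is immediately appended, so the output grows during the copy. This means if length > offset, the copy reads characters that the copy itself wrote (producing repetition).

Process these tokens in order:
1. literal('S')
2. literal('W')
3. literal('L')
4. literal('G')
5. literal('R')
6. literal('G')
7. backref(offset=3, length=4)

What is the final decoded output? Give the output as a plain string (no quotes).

Answer: SWLGRGGRGG

Derivation:
Token 1: literal('S'). Output: "S"
Token 2: literal('W'). Output: "SW"
Token 3: literal('L'). Output: "SWL"
Token 4: literal('G'). Output: "SWLG"
Token 5: literal('R'). Output: "SWLGR"
Token 6: literal('G'). Output: "SWLGRG"
Token 7: backref(off=3, len=4) (overlapping!). Copied 'GRGG' from pos 3. Output: "SWLGRGGRGG"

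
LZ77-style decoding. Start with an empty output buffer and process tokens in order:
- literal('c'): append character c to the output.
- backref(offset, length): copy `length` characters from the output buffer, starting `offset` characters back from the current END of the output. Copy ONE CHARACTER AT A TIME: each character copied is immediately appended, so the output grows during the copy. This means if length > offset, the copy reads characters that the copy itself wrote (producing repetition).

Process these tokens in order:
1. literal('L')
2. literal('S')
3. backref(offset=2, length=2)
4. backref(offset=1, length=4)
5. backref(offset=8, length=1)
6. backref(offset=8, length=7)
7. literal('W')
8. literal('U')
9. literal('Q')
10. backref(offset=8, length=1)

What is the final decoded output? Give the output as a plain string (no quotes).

Token 1: literal('L'). Output: "L"
Token 2: literal('S'). Output: "LS"
Token 3: backref(off=2, len=2). Copied 'LS' from pos 0. Output: "LSLS"
Token 4: backref(off=1, len=4) (overlapping!). Copied 'SSSS' from pos 3. Output: "LSLSSSSS"
Token 5: backref(off=8, len=1). Copied 'L' from pos 0. Output: "LSLSSSSSL"
Token 6: backref(off=8, len=7). Copied 'SLSSSSS' from pos 1. Output: "LSLSSSSSLSLSSSSS"
Token 7: literal('W'). Output: "LSLSSSSSLSLSSSSSW"
Token 8: literal('U'). Output: "LSLSSSSSLSLSSSSSWU"
Token 9: literal('Q'). Output: "LSLSSSSSLSLSSSSSWUQ"
Token 10: backref(off=8, len=1). Copied 'S' from pos 11. Output: "LSLSSSSSLSLSSSSSWUQS"

Answer: LSLSSSSSLSLSSSSSWUQS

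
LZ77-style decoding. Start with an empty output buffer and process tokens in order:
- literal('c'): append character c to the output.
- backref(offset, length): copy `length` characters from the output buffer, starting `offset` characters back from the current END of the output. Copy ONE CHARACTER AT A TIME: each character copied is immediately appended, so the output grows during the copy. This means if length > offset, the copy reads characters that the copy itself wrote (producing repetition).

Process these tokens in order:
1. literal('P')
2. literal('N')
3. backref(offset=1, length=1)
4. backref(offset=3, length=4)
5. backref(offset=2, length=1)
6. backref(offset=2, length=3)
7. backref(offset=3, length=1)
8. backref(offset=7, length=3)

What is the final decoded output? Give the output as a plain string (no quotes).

Token 1: literal('P'). Output: "P"
Token 2: literal('N'). Output: "PN"
Token 3: backref(off=1, len=1). Copied 'N' from pos 1. Output: "PNN"
Token 4: backref(off=3, len=4) (overlapping!). Copied 'PNNP' from pos 0. Output: "PNNPNNP"
Token 5: backref(off=2, len=1). Copied 'N' from pos 5. Output: "PNNPNNPN"
Token 6: backref(off=2, len=3) (overlapping!). Copied 'PNP' from pos 6. Output: "PNNPNNPNPNP"
Token 7: backref(off=3, len=1). Copied 'P' from pos 8. Output: "PNNPNNPNPNPP"
Token 8: backref(off=7, len=3). Copied 'NPN' from pos 5. Output: "PNNPNNPNPNPPNPN"

Answer: PNNPNNPNPNPPNPN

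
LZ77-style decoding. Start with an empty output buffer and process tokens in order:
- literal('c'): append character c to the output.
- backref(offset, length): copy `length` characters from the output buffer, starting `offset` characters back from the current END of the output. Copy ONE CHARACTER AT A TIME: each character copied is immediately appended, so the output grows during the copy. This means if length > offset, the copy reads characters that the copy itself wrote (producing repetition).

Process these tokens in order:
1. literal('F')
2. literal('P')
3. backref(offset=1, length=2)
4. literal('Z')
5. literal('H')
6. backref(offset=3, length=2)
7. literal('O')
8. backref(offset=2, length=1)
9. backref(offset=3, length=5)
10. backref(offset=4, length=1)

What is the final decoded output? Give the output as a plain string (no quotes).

Token 1: literal('F'). Output: "F"
Token 2: literal('P'). Output: "FP"
Token 3: backref(off=1, len=2) (overlapping!). Copied 'PP' from pos 1. Output: "FPPP"
Token 4: literal('Z'). Output: "FPPPZ"
Token 5: literal('H'). Output: "FPPPZH"
Token 6: backref(off=3, len=2). Copied 'PZ' from pos 3. Output: "FPPPZHPZ"
Token 7: literal('O'). Output: "FPPPZHPZO"
Token 8: backref(off=2, len=1). Copied 'Z' from pos 7. Output: "FPPPZHPZOZ"
Token 9: backref(off=3, len=5) (overlapping!). Copied 'ZOZZO' from pos 7. Output: "FPPPZHPZOZZOZZO"
Token 10: backref(off=4, len=1). Copied 'O' from pos 11. Output: "FPPPZHPZOZZOZZOO"

Answer: FPPPZHPZOZZOZZOO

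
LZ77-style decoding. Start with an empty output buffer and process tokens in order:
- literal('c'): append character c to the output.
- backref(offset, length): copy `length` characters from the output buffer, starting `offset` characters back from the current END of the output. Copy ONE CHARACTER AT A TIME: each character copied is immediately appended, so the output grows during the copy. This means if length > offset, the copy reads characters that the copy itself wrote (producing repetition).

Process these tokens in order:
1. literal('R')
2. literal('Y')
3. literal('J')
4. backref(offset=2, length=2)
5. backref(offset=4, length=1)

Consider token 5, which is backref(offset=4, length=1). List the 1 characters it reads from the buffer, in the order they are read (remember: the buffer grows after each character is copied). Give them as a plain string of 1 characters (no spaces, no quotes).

Answer: Y

Derivation:
Token 1: literal('R'). Output: "R"
Token 2: literal('Y'). Output: "RY"
Token 3: literal('J'). Output: "RYJ"
Token 4: backref(off=2, len=2). Copied 'YJ' from pos 1. Output: "RYJYJ"
Token 5: backref(off=4, len=1). Buffer before: "RYJYJ" (len 5)
  byte 1: read out[1]='Y', append. Buffer now: "RYJYJY"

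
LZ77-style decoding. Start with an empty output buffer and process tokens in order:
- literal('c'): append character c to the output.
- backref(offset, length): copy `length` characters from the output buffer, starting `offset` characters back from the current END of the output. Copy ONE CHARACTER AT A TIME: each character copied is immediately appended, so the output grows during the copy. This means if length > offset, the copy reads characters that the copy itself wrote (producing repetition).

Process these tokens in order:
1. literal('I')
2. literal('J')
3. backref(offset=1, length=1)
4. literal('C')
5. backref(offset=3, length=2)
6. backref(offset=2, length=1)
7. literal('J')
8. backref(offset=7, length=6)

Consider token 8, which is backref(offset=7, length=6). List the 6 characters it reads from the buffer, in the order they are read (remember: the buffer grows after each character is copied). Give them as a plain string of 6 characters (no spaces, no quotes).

Token 1: literal('I'). Output: "I"
Token 2: literal('J'). Output: "IJ"
Token 3: backref(off=1, len=1). Copied 'J' from pos 1. Output: "IJJ"
Token 4: literal('C'). Output: "IJJC"
Token 5: backref(off=3, len=2). Copied 'JJ' from pos 1. Output: "IJJCJJ"
Token 6: backref(off=2, len=1). Copied 'J' from pos 4. Output: "IJJCJJJ"
Token 7: literal('J'). Output: "IJJCJJJJ"
Token 8: backref(off=7, len=6). Buffer before: "IJJCJJJJ" (len 8)
  byte 1: read out[1]='J', append. Buffer now: "IJJCJJJJJ"
  byte 2: read out[2]='J', append. Buffer now: "IJJCJJJJJJ"
  byte 3: read out[3]='C', append. Buffer now: "IJJCJJJJJJC"
  byte 4: read out[4]='J', append. Buffer now: "IJJCJJJJJJCJ"
  byte 5: read out[5]='J', append. Buffer now: "IJJCJJJJJJCJJ"
  byte 6: read out[6]='J', append. Buffer now: "IJJCJJJJJJCJJJ"

Answer: JJCJJJ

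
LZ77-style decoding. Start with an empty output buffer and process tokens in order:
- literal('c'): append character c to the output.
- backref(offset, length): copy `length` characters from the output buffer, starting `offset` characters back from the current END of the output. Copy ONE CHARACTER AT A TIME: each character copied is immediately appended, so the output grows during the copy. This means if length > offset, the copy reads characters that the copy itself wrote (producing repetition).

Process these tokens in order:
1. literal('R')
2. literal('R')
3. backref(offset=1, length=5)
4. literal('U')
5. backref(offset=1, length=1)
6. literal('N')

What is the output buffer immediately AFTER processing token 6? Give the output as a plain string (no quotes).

Token 1: literal('R'). Output: "R"
Token 2: literal('R'). Output: "RR"
Token 3: backref(off=1, len=5) (overlapping!). Copied 'RRRRR' from pos 1. Output: "RRRRRRR"
Token 4: literal('U'). Output: "RRRRRRRU"
Token 5: backref(off=1, len=1). Copied 'U' from pos 7. Output: "RRRRRRRUU"
Token 6: literal('N'). Output: "RRRRRRRUUN"

Answer: RRRRRRRUUN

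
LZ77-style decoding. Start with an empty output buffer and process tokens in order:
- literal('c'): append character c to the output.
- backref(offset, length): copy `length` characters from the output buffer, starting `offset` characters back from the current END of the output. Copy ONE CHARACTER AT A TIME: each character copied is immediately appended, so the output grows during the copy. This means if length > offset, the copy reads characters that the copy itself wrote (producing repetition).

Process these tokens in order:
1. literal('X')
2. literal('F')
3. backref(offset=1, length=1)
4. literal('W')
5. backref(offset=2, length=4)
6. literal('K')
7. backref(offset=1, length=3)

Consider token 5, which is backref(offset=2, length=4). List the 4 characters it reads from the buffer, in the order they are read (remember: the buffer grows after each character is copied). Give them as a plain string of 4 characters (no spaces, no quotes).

Answer: FWFW

Derivation:
Token 1: literal('X'). Output: "X"
Token 2: literal('F'). Output: "XF"
Token 3: backref(off=1, len=1). Copied 'F' from pos 1. Output: "XFF"
Token 4: literal('W'). Output: "XFFW"
Token 5: backref(off=2, len=4). Buffer before: "XFFW" (len 4)
  byte 1: read out[2]='F', append. Buffer now: "XFFWF"
  byte 2: read out[3]='W', append. Buffer now: "XFFWFW"
  byte 3: read out[4]='F', append. Buffer now: "XFFWFWF"
  byte 4: read out[5]='W', append. Buffer now: "XFFWFWFW"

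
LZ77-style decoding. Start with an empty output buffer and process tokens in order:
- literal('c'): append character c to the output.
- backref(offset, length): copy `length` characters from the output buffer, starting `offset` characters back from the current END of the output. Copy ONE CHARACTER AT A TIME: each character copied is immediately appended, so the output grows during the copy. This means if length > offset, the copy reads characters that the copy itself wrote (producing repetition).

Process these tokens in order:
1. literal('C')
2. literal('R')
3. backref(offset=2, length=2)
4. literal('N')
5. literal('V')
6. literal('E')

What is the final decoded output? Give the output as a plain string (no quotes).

Token 1: literal('C'). Output: "C"
Token 2: literal('R'). Output: "CR"
Token 3: backref(off=2, len=2). Copied 'CR' from pos 0. Output: "CRCR"
Token 4: literal('N'). Output: "CRCRN"
Token 5: literal('V'). Output: "CRCRNV"
Token 6: literal('E'). Output: "CRCRNVE"

Answer: CRCRNVE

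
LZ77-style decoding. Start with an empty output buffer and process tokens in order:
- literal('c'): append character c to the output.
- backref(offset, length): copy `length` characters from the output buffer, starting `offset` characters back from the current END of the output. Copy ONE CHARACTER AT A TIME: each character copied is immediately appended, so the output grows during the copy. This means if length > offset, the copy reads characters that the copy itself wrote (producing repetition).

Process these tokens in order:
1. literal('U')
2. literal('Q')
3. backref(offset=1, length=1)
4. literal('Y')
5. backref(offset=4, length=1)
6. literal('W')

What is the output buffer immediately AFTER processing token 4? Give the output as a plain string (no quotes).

Answer: UQQY

Derivation:
Token 1: literal('U'). Output: "U"
Token 2: literal('Q'). Output: "UQ"
Token 3: backref(off=1, len=1). Copied 'Q' from pos 1. Output: "UQQ"
Token 4: literal('Y'). Output: "UQQY"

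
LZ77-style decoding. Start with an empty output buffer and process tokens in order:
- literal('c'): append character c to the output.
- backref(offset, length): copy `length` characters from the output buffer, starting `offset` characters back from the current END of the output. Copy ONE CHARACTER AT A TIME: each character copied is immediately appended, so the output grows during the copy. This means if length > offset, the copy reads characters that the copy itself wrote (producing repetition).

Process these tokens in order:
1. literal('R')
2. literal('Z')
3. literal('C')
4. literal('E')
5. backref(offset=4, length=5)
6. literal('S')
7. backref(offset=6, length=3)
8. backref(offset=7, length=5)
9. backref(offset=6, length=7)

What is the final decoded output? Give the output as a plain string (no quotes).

Answer: RZCERZCERSRZCCERSRCCERSRC

Derivation:
Token 1: literal('R'). Output: "R"
Token 2: literal('Z'). Output: "RZ"
Token 3: literal('C'). Output: "RZC"
Token 4: literal('E'). Output: "RZCE"
Token 5: backref(off=4, len=5) (overlapping!). Copied 'RZCER' from pos 0. Output: "RZCERZCER"
Token 6: literal('S'). Output: "RZCERZCERS"
Token 7: backref(off=6, len=3). Copied 'RZC' from pos 4. Output: "RZCERZCERSRZC"
Token 8: backref(off=7, len=5). Copied 'CERSR' from pos 6. Output: "RZCERZCERSRZCCERSR"
Token 9: backref(off=6, len=7) (overlapping!). Copied 'CCERSRC' from pos 12. Output: "RZCERZCERSRZCCERSRCCERSRC"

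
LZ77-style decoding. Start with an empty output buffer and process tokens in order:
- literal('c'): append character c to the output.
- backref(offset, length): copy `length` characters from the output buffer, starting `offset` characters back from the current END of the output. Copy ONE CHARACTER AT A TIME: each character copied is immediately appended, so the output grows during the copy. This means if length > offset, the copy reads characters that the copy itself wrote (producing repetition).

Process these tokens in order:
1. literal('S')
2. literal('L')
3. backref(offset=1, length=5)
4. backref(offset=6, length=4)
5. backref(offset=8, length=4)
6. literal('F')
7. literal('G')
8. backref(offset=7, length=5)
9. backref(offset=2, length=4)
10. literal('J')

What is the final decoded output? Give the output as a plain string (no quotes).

Answer: SLLLLLLLLLLLLLLFGLLLLLLLLLJ

Derivation:
Token 1: literal('S'). Output: "S"
Token 2: literal('L'). Output: "SL"
Token 3: backref(off=1, len=5) (overlapping!). Copied 'LLLLL' from pos 1. Output: "SLLLLLL"
Token 4: backref(off=6, len=4). Copied 'LLLL' from pos 1. Output: "SLLLLLLLLLL"
Token 5: backref(off=8, len=4). Copied 'LLLL' from pos 3. Output: "SLLLLLLLLLLLLLL"
Token 6: literal('F'). Output: "SLLLLLLLLLLLLLLF"
Token 7: literal('G'). Output: "SLLLLLLLLLLLLLLFG"
Token 8: backref(off=7, len=5). Copied 'LLLLL' from pos 10. Output: "SLLLLLLLLLLLLLLFGLLLLL"
Token 9: backref(off=2, len=4) (overlapping!). Copied 'LLLL' from pos 20. Output: "SLLLLLLLLLLLLLLFGLLLLLLLLL"
Token 10: literal('J'). Output: "SLLLLLLLLLLLLLLFGLLLLLLLLLJ"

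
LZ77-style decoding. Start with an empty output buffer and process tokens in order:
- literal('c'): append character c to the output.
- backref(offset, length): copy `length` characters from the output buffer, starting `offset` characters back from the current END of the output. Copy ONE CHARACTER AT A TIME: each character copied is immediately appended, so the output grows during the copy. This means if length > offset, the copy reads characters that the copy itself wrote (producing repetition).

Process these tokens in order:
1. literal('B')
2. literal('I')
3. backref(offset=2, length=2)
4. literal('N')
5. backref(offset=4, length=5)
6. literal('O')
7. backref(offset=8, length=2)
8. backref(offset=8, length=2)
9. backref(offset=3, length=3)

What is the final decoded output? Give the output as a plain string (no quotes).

Answer: BIBINIBINIOINIBNIB

Derivation:
Token 1: literal('B'). Output: "B"
Token 2: literal('I'). Output: "BI"
Token 3: backref(off=2, len=2). Copied 'BI' from pos 0. Output: "BIBI"
Token 4: literal('N'). Output: "BIBIN"
Token 5: backref(off=4, len=5) (overlapping!). Copied 'IBINI' from pos 1. Output: "BIBINIBINI"
Token 6: literal('O'). Output: "BIBINIBINIO"
Token 7: backref(off=8, len=2). Copied 'IN' from pos 3. Output: "BIBINIBINIOIN"
Token 8: backref(off=8, len=2). Copied 'IB' from pos 5. Output: "BIBINIBINIOINIB"
Token 9: backref(off=3, len=3). Copied 'NIB' from pos 12. Output: "BIBINIBINIOINIBNIB"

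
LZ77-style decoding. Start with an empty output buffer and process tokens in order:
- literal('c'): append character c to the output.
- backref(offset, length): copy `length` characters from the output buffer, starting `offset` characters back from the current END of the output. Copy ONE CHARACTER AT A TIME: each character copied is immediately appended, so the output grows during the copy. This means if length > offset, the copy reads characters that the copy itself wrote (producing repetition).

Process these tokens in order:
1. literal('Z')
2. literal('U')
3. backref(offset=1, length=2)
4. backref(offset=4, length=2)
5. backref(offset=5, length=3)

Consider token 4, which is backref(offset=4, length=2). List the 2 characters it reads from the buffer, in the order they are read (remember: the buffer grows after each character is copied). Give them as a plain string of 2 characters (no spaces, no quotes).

Token 1: literal('Z'). Output: "Z"
Token 2: literal('U'). Output: "ZU"
Token 3: backref(off=1, len=2) (overlapping!). Copied 'UU' from pos 1. Output: "ZUUU"
Token 4: backref(off=4, len=2). Buffer before: "ZUUU" (len 4)
  byte 1: read out[0]='Z', append. Buffer now: "ZUUUZ"
  byte 2: read out[1]='U', append. Buffer now: "ZUUUZU"

Answer: ZU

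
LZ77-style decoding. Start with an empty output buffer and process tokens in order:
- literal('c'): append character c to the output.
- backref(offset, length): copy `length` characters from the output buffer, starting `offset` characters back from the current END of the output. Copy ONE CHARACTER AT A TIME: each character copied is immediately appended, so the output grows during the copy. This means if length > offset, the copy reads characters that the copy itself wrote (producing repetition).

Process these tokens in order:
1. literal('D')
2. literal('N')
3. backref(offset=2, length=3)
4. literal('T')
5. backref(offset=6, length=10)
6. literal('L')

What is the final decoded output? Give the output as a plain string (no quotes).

Answer: DNDNDTDNDNDTDNDNL

Derivation:
Token 1: literal('D'). Output: "D"
Token 2: literal('N'). Output: "DN"
Token 3: backref(off=2, len=3) (overlapping!). Copied 'DND' from pos 0. Output: "DNDND"
Token 4: literal('T'). Output: "DNDNDT"
Token 5: backref(off=6, len=10) (overlapping!). Copied 'DNDNDTDNDN' from pos 0. Output: "DNDNDTDNDNDTDNDN"
Token 6: literal('L'). Output: "DNDNDTDNDNDTDNDNL"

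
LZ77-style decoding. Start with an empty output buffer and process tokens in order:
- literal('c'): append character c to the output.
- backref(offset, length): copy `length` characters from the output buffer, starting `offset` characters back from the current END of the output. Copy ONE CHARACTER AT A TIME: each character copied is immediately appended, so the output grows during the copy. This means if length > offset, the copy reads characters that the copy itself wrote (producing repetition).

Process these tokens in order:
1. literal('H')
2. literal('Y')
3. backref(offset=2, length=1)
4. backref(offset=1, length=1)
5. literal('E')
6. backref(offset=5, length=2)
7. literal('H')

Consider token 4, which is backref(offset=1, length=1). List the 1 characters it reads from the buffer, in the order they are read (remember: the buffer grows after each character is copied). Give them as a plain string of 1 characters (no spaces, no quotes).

Answer: H

Derivation:
Token 1: literal('H'). Output: "H"
Token 2: literal('Y'). Output: "HY"
Token 3: backref(off=2, len=1). Copied 'H' from pos 0. Output: "HYH"
Token 4: backref(off=1, len=1). Buffer before: "HYH" (len 3)
  byte 1: read out[2]='H', append. Buffer now: "HYHH"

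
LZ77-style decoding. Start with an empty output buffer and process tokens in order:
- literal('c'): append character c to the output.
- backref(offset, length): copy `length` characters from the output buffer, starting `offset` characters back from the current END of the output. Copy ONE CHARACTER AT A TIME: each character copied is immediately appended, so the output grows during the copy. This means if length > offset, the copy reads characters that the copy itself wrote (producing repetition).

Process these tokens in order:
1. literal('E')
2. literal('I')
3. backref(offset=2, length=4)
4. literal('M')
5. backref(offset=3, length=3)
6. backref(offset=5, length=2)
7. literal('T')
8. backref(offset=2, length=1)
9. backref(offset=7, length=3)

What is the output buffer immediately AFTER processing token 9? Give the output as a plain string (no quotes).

Answer: EIEIEIMEIMIMTMEIM

Derivation:
Token 1: literal('E'). Output: "E"
Token 2: literal('I'). Output: "EI"
Token 3: backref(off=2, len=4) (overlapping!). Copied 'EIEI' from pos 0. Output: "EIEIEI"
Token 4: literal('M'). Output: "EIEIEIM"
Token 5: backref(off=3, len=3). Copied 'EIM' from pos 4. Output: "EIEIEIMEIM"
Token 6: backref(off=5, len=2). Copied 'IM' from pos 5. Output: "EIEIEIMEIMIM"
Token 7: literal('T'). Output: "EIEIEIMEIMIMT"
Token 8: backref(off=2, len=1). Copied 'M' from pos 11. Output: "EIEIEIMEIMIMTM"
Token 9: backref(off=7, len=3). Copied 'EIM' from pos 7. Output: "EIEIEIMEIMIMTMEIM"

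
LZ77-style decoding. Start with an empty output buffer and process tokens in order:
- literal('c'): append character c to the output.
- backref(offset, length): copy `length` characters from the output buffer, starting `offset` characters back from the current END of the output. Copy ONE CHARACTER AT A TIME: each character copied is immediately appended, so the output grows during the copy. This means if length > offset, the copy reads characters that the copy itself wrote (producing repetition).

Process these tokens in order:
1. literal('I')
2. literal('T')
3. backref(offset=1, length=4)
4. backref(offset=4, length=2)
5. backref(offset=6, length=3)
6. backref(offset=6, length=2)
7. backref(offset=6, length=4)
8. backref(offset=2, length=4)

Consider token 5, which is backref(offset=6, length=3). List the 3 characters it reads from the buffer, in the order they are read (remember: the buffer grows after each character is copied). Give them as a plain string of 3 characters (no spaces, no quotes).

Token 1: literal('I'). Output: "I"
Token 2: literal('T'). Output: "IT"
Token 3: backref(off=1, len=4) (overlapping!). Copied 'TTTT' from pos 1. Output: "ITTTTT"
Token 4: backref(off=4, len=2). Copied 'TT' from pos 2. Output: "ITTTTTTT"
Token 5: backref(off=6, len=3). Buffer before: "ITTTTTTT" (len 8)
  byte 1: read out[2]='T', append. Buffer now: "ITTTTTTTT"
  byte 2: read out[3]='T', append. Buffer now: "ITTTTTTTTT"
  byte 3: read out[4]='T', append. Buffer now: "ITTTTTTTTTT"

Answer: TTT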